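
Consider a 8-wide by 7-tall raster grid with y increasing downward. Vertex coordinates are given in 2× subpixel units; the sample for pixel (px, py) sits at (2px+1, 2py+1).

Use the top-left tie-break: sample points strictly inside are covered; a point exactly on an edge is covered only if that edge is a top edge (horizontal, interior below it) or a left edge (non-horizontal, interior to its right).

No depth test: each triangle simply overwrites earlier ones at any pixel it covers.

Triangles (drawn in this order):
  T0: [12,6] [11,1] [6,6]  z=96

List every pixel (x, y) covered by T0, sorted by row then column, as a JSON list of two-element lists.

T0:
  2·area = 30  (B↔C swapped to make it positive)
  edge (12, 6)→(6, 6): d=(-6,0) right/bottom  bias=-1
  edge (6, 6)→(11, 1): d=(5,-5) top-left  bias=+0
  edge (11, 1)→(12, 6): d=(1,5) right/bottom  bias=-1
    (5,0)@(11, 1): e=[30,0,0] → ·  [on edge]
    (4,1)@(9, 3): e=[18,0,12] → █  [on edge]
    (5,1)@(11, 3): e=[18,10,2] → █
    (6,1)@(13, 3): e=[18,20,-8] → ·
    (3,2)@(7, 5): e=[6,0,24] → █  [on edge]
    (6,2)@(13, 5): e=[6,30,-6] → ·
    (2,3)@(5, 7): e=[-6,0,36] → ·  [on edge]
    (3,3)@(7, 7): e=[-6,10,26] → ·
    (4,3)@(9, 7): e=[-6,20,16] → ·
    (5,3)@(11, 7): e=[-6,30,6] → ·
    (1,4)@(3, 9): e=[-18,0,48] → ·  [on edge]
    (0,5)@(1, 11): e=[-30,0,60] → ·  [on edge]
    (6,5)@(13, 11): e=[-30,60,0] → ·  [on edge]
  covered (5 px):
    · · · · · · · ·
    · · · · █ █ · ·
    · · · █ █ █ · ·
    · · · · · · · ·
    · · · · · · · ·
    · · · · · · · ·
    · · · · · · · ·

Final: [[4,1],[5,1],[3,2],[4,2],[5,2]]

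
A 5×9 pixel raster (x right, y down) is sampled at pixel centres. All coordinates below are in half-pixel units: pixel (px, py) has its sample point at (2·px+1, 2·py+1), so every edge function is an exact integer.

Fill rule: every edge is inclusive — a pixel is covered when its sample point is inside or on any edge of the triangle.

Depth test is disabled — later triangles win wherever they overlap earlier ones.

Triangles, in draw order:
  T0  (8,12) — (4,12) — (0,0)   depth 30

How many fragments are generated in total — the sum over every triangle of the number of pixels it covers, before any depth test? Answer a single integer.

T0:
  2·area = 48
  edge (8, 12)→(4, 12): d=(-4,0) inclusive
  edge (4, 12)→(0, 0): d=(-4,-12) inclusive
  edge (0, 0)→(8, 12): d=(8,12) inclusive
    (0,1)@(1, 3): e=[36,0,12] → #  [on edge]
    (1,1)@(3, 3): e=[36,24,-12] → ·
    (0,2)@(1, 5): e=[28,-8,28] → ·
    (1,2)@(3, 5): e=[28,16,4] → #
    (2,2)@(5, 5): e=[28,40,-20] → ·
    (1,3)@(3, 7): e=[20,8,20] → #
    (2,3)@(5, 7): e=[20,32,-4] → ·
    (1,4)@(3, 9): e=[12,0,36] → #  [on edge]
    (2,4)@(5, 9): e=[12,24,12] → #
    (3,4)@(7, 9): e=[12,48,-12] → ·
    (1,5)@(3, 11): e=[4,-8,52] → ·
    (2,5)@(5, 11): e=[4,16,28] → #
    (2,7)@(5, 15): e=[-12,0,60] → ·  [on edge]
  covered (7 px):
    · · · · ·
    # · · · ·
    · # · · ·
    · # · · ·
    · # # · ·
    · · # # ·
    · · · · ·
    · · · · ·
    · · · · ·

Answer: 7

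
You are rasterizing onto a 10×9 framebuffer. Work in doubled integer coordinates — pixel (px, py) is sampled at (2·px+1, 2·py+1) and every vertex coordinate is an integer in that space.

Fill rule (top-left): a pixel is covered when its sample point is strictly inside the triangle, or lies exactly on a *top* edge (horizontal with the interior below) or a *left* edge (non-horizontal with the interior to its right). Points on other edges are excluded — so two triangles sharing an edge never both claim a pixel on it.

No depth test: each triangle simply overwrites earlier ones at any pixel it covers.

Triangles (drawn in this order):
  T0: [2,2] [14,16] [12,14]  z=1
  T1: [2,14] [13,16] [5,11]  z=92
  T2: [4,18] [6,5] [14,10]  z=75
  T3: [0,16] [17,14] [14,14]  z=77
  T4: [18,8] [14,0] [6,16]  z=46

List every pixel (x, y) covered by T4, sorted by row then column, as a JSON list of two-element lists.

T0:
  2·area = 4
  edge (2, 2)→(14, 16): d=(12,14) right/bottom  bias=-1
  edge (14, 16)→(12, 14): d=(-2,-2) top-left  bias=+0
  edge (12, 14)→(2, 2): d=(-10,-12) top-left  bias=+0
    (0,1)@(1, 3): e=[26,0,-22] → ·  [on edge]
    (1,2)@(3, 5): e=[22,0,-18] → ·  [on edge]
    (2,3)@(5, 7): e=[18,0,-14] → ·  [on edge]
    (3,4)@(7, 9): e=[14,0,-10] → ·  [on edge]
    (4,5)@(9, 11): e=[10,0,-6] → ·  [on edge]
    (5,6)@(11, 13): e=[6,0,-2] → ·  [on edge]
    (6,7)@(13, 15): e=[2,0,2] → #  [on edge]
    (7,7)@(15, 15): e=[-26,4,26] → ·
    (6,8)@(13, 17): e=[26,-4,-18] → ·
    (7,8)@(15, 17): e=[-2,0,6] → ·  [on edge]
  covered (1 px):
    · · · · · · · · · ·
    · · · · · · · · · ·
    · · · · · · · · · ·
    · · · · · · · · · ·
    · · · · · · · · · ·
    · · · · · · · · · ·
    · · · · · · · · · ·
    · · · · · · # · · ·
    · · · · · · · · · ·
T1:
  2·area = 39  (B↔C swapped to make it positive)
  edge (2, 14)→(5, 11): d=(3,-3) top-left  bias=+0
  edge (5, 11)→(13, 16): d=(8,5) right/bottom  bias=-1
  edge (13, 16)→(2, 14): d=(-11,-2) top-left  bias=+0
    (7,0)@(15, 1): e=[0,-130,169] → ·  [on edge]
    (6,1)@(13, 3): e=[0,-104,143] → ·  [on edge]
    (5,2)@(11, 5): e=[0,-78,117] → ·  [on edge]
    (4,3)@(9, 7): e=[0,-52,91] → ·  [on edge]
    (3,4)@(7, 9): e=[0,-26,65] → ·  [on edge]
    (2,5)@(5, 11): e=[0,0,39] → ·  [on edge]
    (1,6)@(3, 13): e=[0,26,13] → #  [on edge]
    (2,6)@(5, 13): e=[6,16,17] → #
    (3,6)@(7, 13): e=[12,6,21] → #
    (4,6)@(9, 13): e=[18,-4,25] → ·
    (0,7)@(1, 15): e=[0,52,-13] → ·  [on edge]
    (1,7)@(3, 15): e=[6,42,-9] → ·
  covered (5 px):
    · · · · · · · · · ·
    · · · · · · · · · ·
    · · · · · · · · · ·
    · · · · · · · · · ·
    · · · · · · · · · ·
    · · · · · · · · · ·
    · # # # · · · · · ·
    · · · · # # · · · ·
    · · · · · · · · · ·
T2:
  2·area = 114
  edge (4, 18)→(6, 5): d=(2,-13) top-left  bias=+0
  edge (6, 5)→(14, 10): d=(8,5) right/bottom  bias=-1
  edge (14, 10)→(4, 18): d=(-10,8) right/bottom  bias=-1
    (3,3)@(7, 7): e=[17,11,86] → #
    (4,3)@(9, 7): e=[43,1,70] → #
    (5,3)@(11, 7): e=[69,-9,54] → ·
    (3,4)@(7, 9): e=[21,27,66] → #
    (5,4)@(11, 9): e=[73,7,34] → #
    (6,4)@(13, 9): e=[99,-3,18] → ·
    (3,5)@(7, 11): e=[25,43,46] → #
    (6,5)@(13, 11): e=[103,13,-2] → ·
    (2,6)@(5, 13): e=[3,69,42] → #
    (5,6)@(11, 13): e=[81,39,-6] → ·
    (2,7)@(5, 15): e=[7,85,22] → #
    (4,7)@(9, 15): e=[59,65,-10] → ·
  covered (14 px):
    · · · · · · · · · ·
    · · · · · · · · · ·
    · · · · · · · · · ·
    · · · # # · · · · ·
    · · · # # # · · · ·
    · · · # # # · · · ·
    · · # # # · · · · ·
    · · # # · · · · · ·
    · · # · · · · · · ·
T3:
  2·area = 6  (B↔C swapped to make it positive)
  edge (0, 16)→(14, 14): d=(14,-2) top-left  bias=+0
  edge (14, 14)→(17, 14): d=(3,0) top-left  bias=+0
  edge (17, 14)→(0, 16): d=(-17,2) right/bottom  bias=-1
    (3,7)@(7, 15): e=[0,3,3] → #  [on edge]
    (4,7)@(9, 15): e=[4,3,-1] → ·
    (3,8)@(7, 17): e=[28,9,-31] → ·
  covered (1 px):
    · · · · · · · · · ·
    · · · · · · · · · ·
    · · · · · · · · · ·
    · · · · · · · · · ·
    · · · · · · · · · ·
    · · · · · · · · · ·
    · · · · · · · · · ·
    · · · # · · · · · ·
    · · · · · · · · · ·
T4:
  2·area = 128  (B↔C swapped to make it positive)
  edge (18, 8)→(6, 16): d=(-12,8) right/bottom  bias=-1
  edge (6, 16)→(14, 0): d=(8,-16) top-left  bias=+0
  edge (14, 0)→(18, 8): d=(4,8) right/bottom  bias=-1
    (6,1)@(13, 3): e=[100,8,20] → #
    (7,1)@(15, 3): e=[84,40,4] → #
    (8,1)@(17, 3): e=[68,72,-12] → ·
    (6,2)@(13, 5): e=[76,24,28] → #
    (8,2)@(17, 5): e=[44,88,-4] → ·
    (5,3)@(11, 7): e=[68,8,52] → #
    (8,3)@(17, 7): e=[20,104,4] → #
    (9,3)@(19, 7): e=[4,136,-12] → ·
    (5,4)@(11, 9): e=[44,24,60] → #
    (8,4)@(17, 9): e=[-4,120,12] → ·
    (4,5)@(9, 11): e=[36,8,84] → #
    (7,5)@(15, 11): e=[-12,104,36] → ·
  covered (16 px):
    · · · · · · · · · ·
    · · · · · · # # · ·
    · · · · · · # # · ·
    · · · · · # # # # ·
    · · · · · # # # · ·
    · · · · # # # · · ·
    · · · · # · · · · ·
    · · · # · · · · · ·
    · · · · · · · · · ·

Final: [[6,1],[7,1],[6,2],[7,2],[5,3],[6,3],[7,3],[8,3],[5,4],[6,4],[7,4],[4,5],[5,5],[6,5],[4,6],[3,7]]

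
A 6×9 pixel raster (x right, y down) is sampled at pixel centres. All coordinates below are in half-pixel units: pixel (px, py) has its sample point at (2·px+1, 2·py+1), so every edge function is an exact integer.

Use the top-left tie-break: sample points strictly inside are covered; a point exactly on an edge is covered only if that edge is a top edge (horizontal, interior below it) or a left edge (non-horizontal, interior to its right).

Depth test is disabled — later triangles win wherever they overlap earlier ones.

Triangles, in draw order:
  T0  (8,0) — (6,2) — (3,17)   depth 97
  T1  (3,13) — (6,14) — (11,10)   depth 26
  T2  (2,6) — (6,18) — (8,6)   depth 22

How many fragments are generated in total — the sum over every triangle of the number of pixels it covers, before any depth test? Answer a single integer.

T0:
  2·area = 24  (B↔C swapped to make it positive)
  edge (8, 0)→(3, 17): d=(-5,17) right/bottom  bias=-1
  edge (3, 17)→(6, 2): d=(3,-15) top-left  bias=+0
  edge (6, 2)→(8, 0): d=(2,-2) top-left  bias=+0
    (3,0)@(7, 1): e=[12,12,0] → #  [on edge]
    (4,0)@(9, 1): e=[-22,42,4] → ·
    (2,1)@(5, 3): e=[36,-12,0] → ·  [on edge]
    (3,1)@(7, 3): e=[2,18,4] → #
    (4,1)@(9, 3): e=[-32,48,8] → ·
    (1,2)@(3, 5): e=[60,-36,0] → ·  [on edge]
    (3,2)@(7, 5): e=[-8,24,8] → ·
    (0,3)@(1, 7): e=[84,-60,0] → ·  [on edge]
    (2,3)@(5, 7): e=[16,0,8] → #  [on edge]
    (3,3)@(7, 7): e=[-18,30,12] → ·
    (2,4)@(5, 9): e=[6,6,12] → #
    (3,4)@(7, 9): e=[-28,36,16] → ·
    (1,8)@(3, 17): e=[0,0,24] → ·  [on edge]
  covered (4 px):
    · · · # · ·
    · · · # · ·
    · · · · · ·
    · · # · · ·
    · · # · · ·
    · · · · · ·
    · · · · · ·
    · · · · · ·
    · · · · · ·
T1:
  2·area = 17  (B↔C swapped to make it positive)
  edge (3, 13)→(11, 10): d=(8,-3) top-left  bias=+0
  edge (11, 10)→(6, 14): d=(-5,4) right/bottom  bias=-1
  edge (6, 14)→(3, 13): d=(-3,-1) top-left  bias=+0
    (4,5)@(9, 11): e=[2,3,12] → #
    (5,5)@(11, 11): e=[8,-5,14] → ·
    (1,6)@(3, 13): e=[0,17,0] → #  [on edge]
    (2,6)@(5, 13): e=[6,9,2] → #
    (3,6)@(7, 13): e=[12,1,4] → #
    (4,6)@(9, 13): e=[18,-7,6] → ·
    (1,7)@(3, 15): e=[16,7,-6] → ·
    (2,7)@(5, 15): e=[22,-1,-4] → ·
    (3,7)@(7, 15): e=[28,-9,-2] → ·
    (4,7)@(9, 15): e=[34,-17,0] → ·  [on edge]
  covered (4 px):
    · · · · · ·
    · · · · · ·
    · · · · · ·
    · · · · · ·
    · · · · · ·
    · · · · # ·
    · # # # · ·
    · · · · · ·
    · · · · · ·
T2:
  2·area = 72  (B↔C swapped to make it positive)
  edge (2, 6)→(8, 6): d=(6,0) top-left  bias=+0
  edge (8, 6)→(6, 18): d=(-2,12) right/bottom  bias=-1
  edge (6, 18)→(2, 6): d=(-4,-12) top-left  bias=+0
    (0,1)@(1, 3): e=[-18,90,0] → ·  [on edge]
    (1,3)@(3, 7): e=[6,58,8] → #
    (2,3)@(5, 7): e=[6,34,32] → #
    (3,3)@(7, 7): e=[6,10,56] → #
    (4,3)@(9, 7): e=[6,-14,80] → ·
    (1,4)@(3, 9): e=[18,54,0] → #  [on edge]
    (4,4)@(9, 9): e=[18,-18,72] → ·
    (1,5)@(3, 11): e=[30,50,-8] → ·
    (2,5)@(5, 11): e=[30,26,16] → #
    (4,5)@(9, 11): e=[30,-22,64] → ·
    (2,6)@(5, 13): e=[42,22,8] → #
    (3,6)@(7, 13): e=[42,-2,32] → ·
    (2,7)@(5, 15): e=[54,18,0] → #  [on edge]
  covered (10 px):
    · · · · · ·
    · · · · · ·
    · · · · · ·
    · # # # · ·
    · # # # · ·
    · · # # · ·
    · · # · · ·
    · · # · · ·
    · · · · · ·

Final: 18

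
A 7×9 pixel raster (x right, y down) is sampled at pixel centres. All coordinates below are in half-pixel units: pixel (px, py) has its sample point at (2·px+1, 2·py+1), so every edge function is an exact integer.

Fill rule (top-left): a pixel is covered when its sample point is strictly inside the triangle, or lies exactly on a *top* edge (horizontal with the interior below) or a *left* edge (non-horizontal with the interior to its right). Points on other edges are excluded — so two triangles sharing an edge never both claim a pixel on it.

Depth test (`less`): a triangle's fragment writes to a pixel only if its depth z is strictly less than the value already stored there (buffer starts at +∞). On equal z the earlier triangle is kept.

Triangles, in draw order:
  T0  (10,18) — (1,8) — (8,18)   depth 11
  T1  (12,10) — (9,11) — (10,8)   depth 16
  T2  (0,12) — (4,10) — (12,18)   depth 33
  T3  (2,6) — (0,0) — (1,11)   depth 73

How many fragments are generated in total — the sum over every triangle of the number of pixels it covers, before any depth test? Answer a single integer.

T0:
  2·area = 20  (B↔C swapped to make it positive)
  edge (10, 18)→(8, 18): d=(-2,0) right/bottom  bias=-1
  edge (8, 18)→(1, 8): d=(-7,-10) top-left  bias=+0
  edge (1, 8)→(10, 18): d=(9,10) right/bottom  bias=-1
    (2,6)@(5, 13): e=[10,5,5] → X
    (3,6)@(7, 13): e=[10,25,-15] → .
    (2,7)@(5, 15): e=[6,-9,23] → .
    (3,7)@(7, 15): e=[6,11,3] → X
    (4,7)@(9, 15): e=[6,31,-17] → .
    (3,8)@(7, 17): e=[2,-3,21] → .
    (4,8)@(9, 17): e=[2,17,1] → X
    (5,8)@(11, 17): e=[2,37,-19] → .
  covered (3 px):
    . . . . . . .
    . . . . . . .
    . . . . . . .
    . . . . . . .
    . . . . . . .
    . . . . . . .
    . . X . . . .
    . . . X . . .
    . . . . X . .
T1:
  2·area = 8
  edge (12, 10)→(9, 11): d=(-3,1) right/bottom  bias=-1
  edge (9, 11)→(10, 8): d=(1,-3) top-left  bias=+0
  edge (10, 8)→(12, 10): d=(2,2) right/bottom  bias=-1
    (1,0)@(3, 1): e=[36,-28,0] → .  [on edge]
    (2,1)@(5, 3): e=[28,-20,0] → .  [on edge]
    (3,2)@(7, 5): e=[20,-12,0] → .  [on edge]
    (5,2)@(11, 5): e=[16,0,-8] → .  [on edge]
    (4,3)@(9, 7): e=[12,-4,0] → .  [on edge]
    (5,4)@(11, 9): e=[4,4,0] → .  [on edge]
    (4,5)@(9, 11): e=[0,0,8] → .  [on edge]
    (6,5)@(13, 11): e=[-4,12,0] → .  [on edge]
    (1,6)@(3, 13): e=[0,-16,24] → .  [on edge]
    (3,8)@(7, 17): e=[-16,0,24] → .  [on edge]
  covered (0 px):
    . . . . . . .
    . . . . . . .
    . . . . . . .
    . . . . . . .
    . . . . . . .
    . . . . . . .
    . . . . . . .
    . . . . . . .
    . . . . . . .
T2:
  2·area = 48
  edge (0, 12)→(4, 10): d=(4,-2) top-left  bias=+0
  edge (4, 10)→(12, 18): d=(8,8) right/bottom  bias=-1
  edge (12, 18)→(0, 12): d=(-12,-6) top-left  bias=+0
    (0,3)@(1, 7): e=[-18,0,66] → .  [on edge]
    (1,4)@(3, 9): e=[-6,0,54] → .  [on edge]
    (1,5)@(3, 11): e=[2,16,30] → X
    (2,5)@(5, 11): e=[6,0,42] → .  [on edge]
    (1,6)@(3, 13): e=[10,32,6] → X
    (2,6)@(5, 13): e=[14,16,18] → X
    (3,6)@(7, 13): e=[18,0,30] → .  [on edge]
    (1,7)@(3, 15): e=[18,48,-18] → .
    (2,7)@(5, 15): e=[22,32,-6] → .
    (3,7)@(7, 15): e=[26,16,6] → X
    (4,7)@(9, 15): e=[30,0,18] → .  [on edge]
    (3,8)@(7, 17): e=[34,32,-18] → .
    (5,8)@(11, 17): e=[42,0,6] → .  [on edge]
  covered (4 px):
    . . . . . . .
    . . . . . . .
    . . . . . . .
    . . . . . . .
    . . . . . . .
    . X . . . . .
    . X X . . . .
    . . . X . . .
    . . . . . . .
T3:
  2·area = 16  (B↔C swapped to make it positive)
  edge (2, 6)→(1, 11): d=(-1,5) right/bottom  bias=-1
  edge (1, 11)→(0, 0): d=(-1,-11) top-left  bias=+0
  edge (0, 0)→(2, 6): d=(2,6) right/bottom  bias=-1
    (1,0)@(3, 1): e=[0,32,-16] → .  [on edge]
    (0,1)@(1, 3): e=[8,8,0] → .  [on edge]
    (0,2)@(1, 5): e=[6,6,4] → X
    (1,2)@(3, 5): e=[-4,28,-8] → .
    (0,3)@(1, 7): e=[4,4,8] → X
    (1,3)@(3, 7): e=[-6,26,-4] → .
    (0,4)@(1, 9): e=[2,2,12] → X
    (1,4)@(3, 9): e=[-8,24,0] → .  [on edge]
    (0,5)@(1, 11): e=[0,0,16] → .  [on edge]
    (2,7)@(5, 15): e=[-24,40,0] → .  [on edge]
  covered (3 px):
    . . . . . . .
    . . . . . . .
    X . . . . . .
    X . . . . . .
    X . . . . . .
    . . . . . . .
    . . . . . . .
    . . . . . . .
    . . . . . . .

Answer: 10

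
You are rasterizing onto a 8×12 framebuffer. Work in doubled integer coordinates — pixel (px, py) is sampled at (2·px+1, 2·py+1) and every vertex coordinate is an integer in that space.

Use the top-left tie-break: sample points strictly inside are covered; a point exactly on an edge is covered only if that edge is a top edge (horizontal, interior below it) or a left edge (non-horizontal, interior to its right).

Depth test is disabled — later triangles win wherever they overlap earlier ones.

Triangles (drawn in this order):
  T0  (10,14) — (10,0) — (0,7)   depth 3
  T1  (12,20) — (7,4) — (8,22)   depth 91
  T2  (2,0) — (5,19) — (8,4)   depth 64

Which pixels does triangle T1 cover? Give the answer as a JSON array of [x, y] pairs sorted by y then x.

T0:
  2·area = 140  (B↔C swapped to make it positive)
  edge (10, 14)→(0, 7): d=(-10,-7) top-left  bias=+0
  edge (0, 7)→(10, 0): d=(10,-7) top-left  bias=+0
  edge (10, 0)→(10, 14): d=(0,14) right/bottom  bias=-1
    (4,0)@(9, 1): e=[123,3,14] → #
    (5,0)@(11, 1): e=[137,17,-14] → ·
    (3,1)@(7, 3): e=[89,9,42] → #
    (5,1)@(11, 3): e=[117,37,-14] → ·
    (1,2)@(3, 5): e=[41,1,98] → #
    (2,2)@(5, 5): e=[55,15,70] → #
    (5,2)@(11, 5): e=[97,57,-14] → ·
    (0,3)@(1, 7): e=[7,7,126] → #
    (5,3)@(11, 7): e=[77,77,-14] → ·
    (0,4)@(1, 9): e=[-13,27,126] → ·
    (1,4)@(3, 9): e=[1,41,98] → #
    (5,4)@(11, 9): e=[57,97,-14] → ·
  covered (19 px):
    · · · · # · · ·
    · · · # # · · ·
    · # # # # · · ·
    # # # # # · · ·
    · # # # # · · ·
    · · · # # · · ·
    · · · · # · · ·
    · · · · · · · ·
    · · · · · · · ·
    · · · · · · · ·
    · · · · · · · ·
    · · · · · · · ·
T1:
  2·area = 74  (B↔C swapped to make it positive)
  edge (12, 20)→(8, 22): d=(-4,2) right/bottom  bias=-1
  edge (8, 22)→(7, 4): d=(-1,-18) top-left  bias=+0
  edge (7, 4)→(12, 20): d=(5,16) right/bottom  bias=-1
    (4,5)@(9, 11): e=[42,29,3] → #
    (5,5)@(11, 11): e=[38,65,-29] → ·
    (4,6)@(9, 13): e=[34,27,13] → #
    (5,6)@(11, 13): e=[30,63,-19] → ·
    (4,7)@(9, 15): e=[26,25,23] → #
    (5,7)@(11, 15): e=[22,61,-9] → ·
    (4,8)@(9, 17): e=[18,23,33] → #
    (5,8)@(11, 17): e=[14,59,1] → #
    (6,8)@(13, 17): e=[10,95,-31] → ·
    (4,9)@(9, 19): e=[10,21,43] → #
    (6,9)@(13, 19): e=[2,93,-21] → ·
    (4,10)@(9, 21): e=[2,19,53] → #
  covered (8 px):
    · · · · · · · ·
    · · · · · · · ·
    · · · · · · · ·
    · · · · · · · ·
    · · · · · · · ·
    · · · · # · · ·
    · · · · # · · ·
    · · · · # · · ·
    · · · · # # · ·
    · · · · # # · ·
    · · · · # · · ·
    · · · · · · · ·
T2:
  2·area = 102  (B↔C swapped to make it positive)
  edge (2, 0)→(8, 4): d=(6,4) right/bottom  bias=-1
  edge (8, 4)→(5, 19): d=(-3,15) right/bottom  bias=-1
  edge (5, 19)→(2, 0): d=(-3,-19) top-left  bias=+0
    (1,0)@(3, 1): e=[2,84,16] → #
    (2,0)@(5, 1): e=[-6,54,54] → ·
    (1,1)@(3, 3): e=[14,78,10] → #
    (2,1)@(5, 3): e=[6,48,48] → #
    (3,1)@(7, 3): e=[-2,18,86] → ·
    (1,2)@(3, 5): e=[26,72,4] → #
    (3,2)@(7, 5): e=[10,12,80] → #
    (4,2)@(9, 5): e=[2,-18,118] → ·
    (1,3)@(3, 7): e=[38,66,-2] → ·
    (2,3)@(5, 7): e=[30,36,36] → #
    (4,3)@(9, 7): e=[14,-24,112] → ·
    (2,4)@(5, 9): e=[42,30,30] → #
    (3,4)@(7, 9): e=[34,0,68] → ·  [on edge]
    (2,9)@(5, 19): e=[102,0,0] → ·  [on edge]
  covered (13 px):
    · # · · · · · ·
    · # # · · · · ·
    · # # # · · · ·
    · · # # · · · ·
    · · # · · · · ·
    · · # · · · · ·
    · · # · · · · ·
    · · # · · · · ·
    · · # · · · · ·
    · · · · · · · ·
    · · · · · · · ·
    · · · · · · · ·

Result: [[4,5],[4,6],[4,7],[4,8],[5,8],[4,9],[5,9],[4,10]]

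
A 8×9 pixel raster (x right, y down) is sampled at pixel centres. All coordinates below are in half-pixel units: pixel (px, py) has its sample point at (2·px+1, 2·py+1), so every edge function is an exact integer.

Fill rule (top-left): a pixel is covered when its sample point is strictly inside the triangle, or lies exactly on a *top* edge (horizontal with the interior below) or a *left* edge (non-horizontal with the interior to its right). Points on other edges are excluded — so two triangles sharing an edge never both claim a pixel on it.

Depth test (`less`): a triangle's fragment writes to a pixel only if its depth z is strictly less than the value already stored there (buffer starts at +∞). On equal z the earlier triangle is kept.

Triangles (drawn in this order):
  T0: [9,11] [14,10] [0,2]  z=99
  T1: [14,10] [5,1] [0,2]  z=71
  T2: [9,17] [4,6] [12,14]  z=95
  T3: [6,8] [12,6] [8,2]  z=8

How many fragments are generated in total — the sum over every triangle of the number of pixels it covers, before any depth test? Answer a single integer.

T0:
  2·area = 54  (B↔C swapped to make it positive)
  edge (9, 11)→(0, 2): d=(-9,-9) top-left  bias=+0
  edge (0, 2)→(14, 10): d=(14,8) right/bottom  bias=-1
  edge (14, 10)→(9, 11): d=(-5,1) right/bottom  bias=-1
    (0,1)@(1, 3): e=[0,6,48] → █  [on edge]
    (1,1)@(3, 3): e=[18,-10,46] → ·
    (0,2)@(1, 5): e=[-18,34,38] → ·
    (1,2)@(3, 5): e=[0,18,36] → █  [on edge]
    (2,2)@(5, 5): e=[18,2,34] → █
    (3,2)@(7, 5): e=[36,-14,32] → ·
    (1,3)@(3, 7): e=[-18,46,26] → ·
    (2,3)@(5, 7): e=[0,30,24] → █  [on edge]
    (3,3)@(7, 7): e=[18,14,22] → █
    (4,3)@(9, 7): e=[36,-2,20] → ·
    (2,4)@(5, 9): e=[-18,58,14] → ·
    (3,4)@(7, 9): e=[0,42,12] → █  [on edge]
    (4,5)@(9, 11): e=[0,54,0] → ·  [on edge]
    (5,6)@(11, 13): e=[0,66,-12] → ·  [on edge]
    (6,7)@(13, 15): e=[0,78,-24] → ·  [on edge]
    (7,8)@(15, 17): e=[0,90,-36] → ·  [on edge]
  covered (8 px):
    · · · · · · · ·
    █ · · · · · · ·
    · █ █ · · · · ·
    · · █ █ · · · ·
    · · · █ █ █ · ·
    · · · · · · · ·
    · · · · · · · ·
    · · · · · · · ·
    · · · · · · · ·
T1:
  2·area = 54  (B↔C swapped to make it positive)
  edge (14, 10)→(0, 2): d=(-14,-8) top-left  bias=+0
  edge (0, 2)→(5, 1): d=(5,-1) top-left  bias=+0
  edge (5, 1)→(14, 10): d=(9,9) right/bottom  bias=-1
    (2,0)@(5, 1): e=[54,0,0] → ·  [on edge]
    (1,1)@(3, 3): e=[10,8,36] → █
    (2,1)@(5, 3): e=[26,10,18] → █
    (3,1)@(7, 3): e=[42,12,0] → ·  [on edge]
    (1,2)@(3, 5): e=[-18,18,54] → ·
    (2,2)@(5, 5): e=[-2,20,36] → ·
    (3,2)@(7, 5): e=[14,22,18] → █
    (4,2)@(9, 5): e=[30,24,0] → ·  [on edge]
    (3,3)@(7, 7): e=[-14,32,36] → ·
    (4,3)@(9, 7): e=[2,34,18] → █
    (5,3)@(11, 7): e=[18,36,0] → ·  [on edge]
    (4,4)@(9, 9): e=[-26,44,36] → ·
    (6,4)@(13, 9): e=[6,48,0] → ·  [on edge]
    (7,5)@(15, 11): e=[-6,60,0] → ·  [on edge]
  covered (4 px):
    · · · · · · · ·
    · █ █ · · · · ·
    · · · █ · · · ·
    · · · · █ · · ·
    · · · · · · · ·
    · · · · · · · ·
    · · · · · · · ·
    · · · · · · · ·
    · · · · · · · ·
T2:
  2·area = 48
  edge (9, 17)→(4, 6): d=(-5,-11) top-left  bias=+0
  edge (4, 6)→(12, 14): d=(8,8) right/bottom  bias=-1
  edge (12, 14)→(9, 17): d=(-3,3) right/bottom  bias=-1
    (0,1)@(1, 3): e=[-18,0,66] → ·  [on edge]
    (1,2)@(3, 5): e=[-6,0,54] → ·  [on edge]
    (2,3)@(5, 7): e=[6,0,42] → ·  [on edge]
    (3,4)@(7, 9): e=[18,0,30] → ·  [on edge]
    (3,5)@(7, 11): e=[8,16,24] → █
    (4,5)@(9, 11): e=[30,0,18] → ·  [on edge]
    (7,5)@(15, 11): e=[96,-48,0] → ·  [on edge]
    (3,6)@(7, 13): e=[-2,32,18] → ·
    (4,6)@(9, 13): e=[20,16,12] → █
    (5,6)@(11, 13): e=[42,0,6] → ·  [on edge]
    (6,6)@(13, 13): e=[64,-16,0] → ·  [on edge]
    (4,7)@(9, 15): e=[10,32,6] → █
    (5,7)@(11, 15): e=[32,16,0] → ·  [on edge]
    (6,7)@(13, 15): e=[54,0,-6] → ·  [on edge]
    (4,8)@(9, 17): e=[0,48,0] → ·  [on edge]
    (7,8)@(15, 17): e=[66,0,-18] → ·  [on edge]
  covered (3 px):
    · · · · · · · ·
    · · · · · · · ·
    · · · · · · · ·
    · · · · · · · ·
    · · · · · · · ·
    · · · █ · · · ·
    · · · · █ · · ·
    · · · · █ · · ·
    · · · · · · · ·
T3:
  2·area = 32  (B↔C swapped to make it positive)
  edge (6, 8)→(8, 2): d=(2,-6) top-left  bias=+0
  edge (8, 2)→(12, 6): d=(4,4) right/bottom  bias=-1
  edge (12, 6)→(6, 8): d=(-6,2) right/bottom  bias=-1
    (3,0)@(7, 1): e=[-8,0,40] → ·  [on edge]
    (4,1)@(9, 3): e=[8,0,24] → ·  [on edge]
    (3,2)@(7, 5): e=[0,16,16] → █  [on edge]
    (4,2)@(9, 5): e=[12,8,12] → █
    (5,2)@(11, 5): e=[24,0,8] → ·  [on edge]
    (7,2)@(15, 5): e=[48,-16,0] → ·  [on edge]
    (3,3)@(7, 7): e=[4,24,4] → █
    (4,3)@(9, 7): e=[16,16,0] → ·  [on edge]
    (6,3)@(13, 7): e=[40,0,-8] → ·  [on edge]
    (1,4)@(3, 9): e=[-16,48,0] → ·  [on edge]
    (3,4)@(7, 9): e=[8,32,-8] → ·
    (7,4)@(15, 9): e=[56,0,-24] → ·  [on edge]
    (2,5)@(5, 11): e=[0,48,-16] → ·  [on edge]
    (1,8)@(3, 17): e=[0,80,-48] → ·  [on edge]
  covered (3 px):
    · · · · · · · ·
    · · · · · · · ·
    · · · █ █ · · ·
    · · · █ · · · ·
    · · · · · · · ·
    · · · · · · · ·
    · · · · · · · ·
    · · · · · · · ·
    · · · · · · · ·

Final: 18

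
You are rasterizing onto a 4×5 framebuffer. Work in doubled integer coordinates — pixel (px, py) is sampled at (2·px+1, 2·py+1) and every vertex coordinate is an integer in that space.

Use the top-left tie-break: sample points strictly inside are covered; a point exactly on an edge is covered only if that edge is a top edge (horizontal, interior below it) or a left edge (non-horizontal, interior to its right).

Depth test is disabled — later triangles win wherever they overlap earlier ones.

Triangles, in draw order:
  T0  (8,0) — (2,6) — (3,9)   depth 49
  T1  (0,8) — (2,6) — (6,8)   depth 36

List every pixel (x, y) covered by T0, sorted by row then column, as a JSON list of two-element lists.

T0:
  2·area = 24  (B↔C swapped to make it positive)
  edge (8, 0)→(3, 9): d=(-5,9) right/bottom  bias=-1
  edge (3, 9)→(2, 6): d=(-1,-3) top-left  bias=+0
  edge (2, 6)→(8, 0): d=(6,-6) top-left  bias=+0
    (3,0)@(7, 1): e=[4,20,0] → #  [on edge]
    (0,1)@(1, 3): e=[48,0,-24] → ·  [on edge]
    (2,1)@(5, 3): e=[12,12,0] → #  [on edge]
    (3,1)@(7, 3): e=[-6,18,12] → ·
    (1,2)@(3, 5): e=[20,4,0] → #  [on edge]
    (3,2)@(7, 5): e=[-16,16,24] → ·
    (0,3)@(1, 7): e=[28,-4,0] → ·  [on edge]
    (1,3)@(3, 7): e=[10,2,12] → #
    (2,3)@(5, 7): e=[-8,8,24] → ·
    (1,4)@(3, 9): e=[0,0,24] → ·  [on edge]
  covered (5 px):
    · · · #
    · · # ·
    · # # ·
    · # · ·
    · · · ·
T1:
  2·area = 12
  edge (0, 8)→(2, 6): d=(2,-2) top-left  bias=+0
  edge (2, 6)→(6, 8): d=(4,2) right/bottom  bias=-1
  edge (6, 8)→(0, 8): d=(-6,0) right/bottom  bias=-1
    (3,0)@(7, 1): e=[0,-30,42] → ·  [on edge]
    (2,1)@(5, 3): e=[0,-18,30] → ·  [on edge]
    (1,2)@(3, 5): e=[0,-6,18] → ·  [on edge]
    (0,3)@(1, 7): e=[0,6,6] → #  [on edge]
    (1,3)@(3, 7): e=[4,2,6] → #
    (2,3)@(5, 7): e=[8,-2,6] → ·
    (0,4)@(1, 9): e=[4,14,-6] → ·
    (1,4)@(3, 9): e=[8,10,-6] → ·
  covered (2 px):
    · · · ·
    · · · ·
    · · · ·
    # # · ·
    · · · ·

Final: [[3,0],[2,1],[1,2],[2,2],[1,3]]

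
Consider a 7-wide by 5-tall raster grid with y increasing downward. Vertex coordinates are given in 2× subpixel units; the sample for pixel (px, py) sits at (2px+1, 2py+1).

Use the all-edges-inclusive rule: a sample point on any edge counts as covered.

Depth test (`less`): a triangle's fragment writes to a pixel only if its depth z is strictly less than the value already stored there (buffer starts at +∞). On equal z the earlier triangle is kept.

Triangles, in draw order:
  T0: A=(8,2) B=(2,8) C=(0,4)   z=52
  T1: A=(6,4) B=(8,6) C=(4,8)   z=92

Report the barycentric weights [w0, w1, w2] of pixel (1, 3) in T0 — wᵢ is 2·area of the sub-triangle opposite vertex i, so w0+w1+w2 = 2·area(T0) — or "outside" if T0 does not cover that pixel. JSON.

T0:
  2·area = 36
  edge (8, 2)→(2, 8): d=(-6,6) inclusive
  edge (2, 8)→(0, 4): d=(-2,-4) inclusive
  edge (0, 4)→(8, 2): d=(8,-2) inclusive
    (4,0)@(9, 1): e=[0,42,-6] → .  [on edge]
    (2,1)@(5, 3): e=[12,22,2] → X
    (3,1)@(7, 3): e=[0,30,6] → X  [on edge]
    (4,1)@(9, 3): e=[-12,38,10] → .
    (0,2)@(1, 5): e=[24,2,10] → X
    (1,2)@(3, 5): e=[12,10,14] → X
    (2,2)@(5, 5): e=[0,18,18] → X  [on edge]
    (3,2)@(7, 5): e=[-12,26,22] → .
    (0,3)@(1, 7): e=[12,-2,26] → .
    (1,3)@(3, 7): e=[0,6,30] → X  [on edge]
    (2,3)@(5, 7): e=[-12,14,34] → .
    (0,4)@(1, 9): e=[0,-6,42] → .  [on edge]
  covered (6 px):
    . . . . . . .
    . . X X . . .
    X X X . . . .
    . X . . . . .
    . . . . . . .
T1:
  2·area = 12
  edge (6, 4)→(8, 6): d=(2,2) inclusive
  edge (8, 6)→(4, 8): d=(-4,2) inclusive
  edge (4, 8)→(6, 4): d=(2,-4) inclusive
    (1,0)@(3, 1): e=[0,30,-18] → .  [on edge]
    (2,1)@(5, 3): e=[0,18,-6] → .  [on edge]
    (3,2)@(7, 5): e=[0,6,6] → X  [on edge]
    (4,2)@(9, 5): e=[-4,2,14] → .
    (2,3)@(5, 7): e=[8,2,2] → X
    (3,3)@(7, 7): e=[4,-2,10] → .
    (4,3)@(9, 7): e=[0,-6,18] → .  [on edge]
    (2,4)@(5, 9): e=[12,-6,6] → .
    (5,4)@(11, 9): e=[0,-18,30] → .  [on edge]
  covered (2 px):
    . . . . . . .
    . . . . . . .
    . . . X . . .
    . . X . . . .
    . . . . . . .

Answer: [6,30,0]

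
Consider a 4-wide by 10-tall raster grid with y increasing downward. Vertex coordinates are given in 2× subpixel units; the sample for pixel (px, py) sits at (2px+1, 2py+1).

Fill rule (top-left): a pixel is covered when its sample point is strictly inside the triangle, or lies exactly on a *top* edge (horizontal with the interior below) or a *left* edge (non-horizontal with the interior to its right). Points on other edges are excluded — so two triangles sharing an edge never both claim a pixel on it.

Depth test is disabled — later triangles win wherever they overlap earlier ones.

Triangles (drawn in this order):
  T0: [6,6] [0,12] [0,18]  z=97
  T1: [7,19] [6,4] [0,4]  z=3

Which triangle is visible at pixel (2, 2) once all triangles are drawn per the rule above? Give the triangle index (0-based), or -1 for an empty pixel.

T0:
  2·area = 36  (B↔C swapped to make it positive)
  edge (6, 6)→(0, 18): d=(-6,12) right/bottom  bias=-1
  edge (0, 18)→(0, 12): d=(0,-6) top-left  bias=+0
  edge (0, 12)→(6, 6): d=(6,-6) top-left  bias=+0
    (3,2)@(7, 5): e=[-6,42,0] → .  [on edge]
    (2,3)@(5, 7): e=[6,30,0] → X  [on edge]
    (3,3)@(7, 7): e=[-18,42,12] → .
    (1,4)@(3, 9): e=[18,18,0] → X  [on edge]
    (2,4)@(5, 9): e=[-6,30,12] → .
    (0,5)@(1, 11): e=[30,6,0] → X  [on edge]
    (2,5)@(5, 11): e=[-18,30,24] → .
    (0,6)@(1, 13): e=[18,6,12] → X
    (1,6)@(3, 13): e=[-6,18,24] → .
    (0,7)@(1, 15): e=[6,6,24] → X
    (1,7)@(3, 15): e=[-18,18,36] → .
    (0,8)@(1, 17): e=[-6,6,36] → .
  covered (6 px):
    . . . .
    . . . .
    . . . .
    . . X .
    . X . .
    X X . .
    X . . .
    X . . .
    . . . .
    . . . .
T1:
  2·area = 90  (B↔C swapped to make it positive)
  edge (7, 19)→(0, 4): d=(-7,-15) top-left  bias=+0
  edge (0, 4)→(6, 4): d=(6,0) top-left  bias=+0
  edge (6, 4)→(7, 19): d=(1,15) right/bottom  bias=-1
    (0,2)@(1, 5): e=[8,6,76] → X
    (1,2)@(3, 5): e=[38,6,46] → X
    (2,2)@(5, 5): e=[68,6,16] → X
    (3,2)@(7, 5): e=[98,6,-14] → .
    (0,3)@(1, 7): e=[-6,18,78] → .
    (1,3)@(3, 7): e=[24,18,48] → X
    (3,3)@(7, 7): e=[84,18,-12] → .
    (1,4)@(3, 9): e=[10,30,50] → X
    (3,4)@(7, 9): e=[70,30,-10] → .
    (1,5)@(3, 11): e=[-4,42,52] → .
    (2,5)@(5, 11): e=[26,42,22] → X
    (3,5)@(7, 11): e=[56,42,-8] → .
    (3,9)@(7, 19): e=[0,90,0] → .  [on edge]
  covered (9 px):
    . . . .
    . . . .
    X X X .
    . X X .
    . X X .
    . . X .
    . . X .
    . . . .
    . . . .
    . . . .

Z-buffer (winner per pixel, '.' = empty):
  . . . .
  . . . .
  1 1 1 .
  . 1 1 .
  . 1 1 .
  0 0 1 .
  0 . 1 .
  0 . . .
  . . . .
  . . . .

Result: 1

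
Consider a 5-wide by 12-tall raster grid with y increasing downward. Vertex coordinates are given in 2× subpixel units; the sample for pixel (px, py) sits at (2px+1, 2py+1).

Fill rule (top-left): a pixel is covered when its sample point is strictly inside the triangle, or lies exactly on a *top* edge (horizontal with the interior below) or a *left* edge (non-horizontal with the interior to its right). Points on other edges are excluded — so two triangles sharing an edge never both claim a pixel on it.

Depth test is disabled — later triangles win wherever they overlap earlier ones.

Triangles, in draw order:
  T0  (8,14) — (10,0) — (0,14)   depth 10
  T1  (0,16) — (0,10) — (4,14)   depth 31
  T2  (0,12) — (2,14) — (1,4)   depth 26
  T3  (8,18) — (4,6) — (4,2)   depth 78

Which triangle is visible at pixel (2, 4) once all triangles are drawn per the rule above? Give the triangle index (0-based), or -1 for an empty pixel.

T0:
  2·area = 112  (B↔C swapped to make it positive)
  edge (8, 14)→(0, 14): d=(-8,0) right/bottom  bias=-1
  edge (0, 14)→(10, 0): d=(10,-14) top-left  bias=+0
  edge (10, 0)→(8, 14): d=(-2,14) right/bottom  bias=-1
    (4,1)@(9, 3): e=[88,16,8] → #
    (3,2)@(7, 5): e=[72,8,32] → #
    (2,3)@(5, 7): e=[56,0,56] → #  [on edge]
    (4,3)@(9, 7): e=[56,56,0] → ·  [on edge]
    (2,4)@(5, 9): e=[40,20,52] → #
    (4,4)@(9, 9): e=[40,76,-4] → ·
    (1,5)@(3, 11): e=[24,12,76] → #
    (4,5)@(9, 11): e=[24,96,-8] → ·
    (0,6)@(1, 13): e=[8,4,100] → #
    (4,6)@(9, 13): e=[8,116,-12] → ·
    (0,7)@(1, 15): e=[-8,24,96] → ·
    (1,7)@(3, 15): e=[-8,52,68] → ·
    (3,10)@(7, 21): e=[-56,168,0] → ·  [on edge]
  covered (14 px):
    · · · · ·
    · · · · #
    · · · # #
    · · # # ·
    · · # # ·
    · # # # ·
    # # # # ·
    · · · · ·
    · · · · ·
    · · · · ·
    · · · · ·
    · · · · ·
T1:
  2·area = 24
  edge (0, 16)→(0, 10): d=(0,-6) top-left  bias=+0
  edge (0, 10)→(4, 14): d=(4,4) right/bottom  bias=-1
  edge (4, 14)→(0, 16): d=(-4,2) right/bottom  bias=-1
    (0,5)@(1, 11): e=[6,0,18] → ·  [on edge]
    (0,6)@(1, 13): e=[6,8,10] → #
    (1,6)@(3, 13): e=[18,0,6] → ·  [on edge]
    (0,7)@(1, 15): e=[6,16,2] → #
    (1,7)@(3, 15): e=[18,8,-2] → ·
    (2,7)@(5, 15): e=[30,0,-6] → ·  [on edge]
    (0,8)@(1, 17): e=[6,24,-6] → ·
    (3,8)@(7, 17): e=[42,0,-18] → ·  [on edge]
    (4,9)@(9, 19): e=[54,0,-30] → ·  [on edge]
  covered (2 px):
    · · · · ·
    · · · · ·
    · · · · ·
    · · · · ·
    · · · · ·
    · · · · ·
    # · · · ·
    # · · · ·
    · · · · ·
    · · · · ·
    · · · · ·
    · · · · ·
T2:
  2·area = 18  (B↔C swapped to make it positive)
  edge (0, 12)→(1, 4): d=(1,-8) top-left  bias=+0
  edge (1, 4)→(2, 14): d=(1,10) right/bottom  bias=-1
  edge (2, 14)→(0, 12): d=(-2,-2) top-left  bias=+0
    (0,2)@(1, 5): e=[1,1,16] → #
    (1,2)@(3, 5): e=[17,-19,20] → ·
    (0,3)@(1, 7): e=[3,3,12] → #
    (1,3)@(3, 7): e=[19,-17,16] → ·
    (0,4)@(1, 9): e=[5,5,8] → #
    (1,4)@(3, 9): e=[21,-15,12] → ·
    (0,5)@(1, 11): e=[7,7,4] → #
    (1,5)@(3, 11): e=[23,-13,8] → ·
    (0,6)@(1, 13): e=[9,9,0] → #  [on edge]
    (1,6)@(3, 13): e=[25,-11,4] → ·
    (0,7)@(1, 15): e=[11,11,-4] → ·
    (1,7)@(3, 15): e=[27,-9,0] → ·  [on edge]
    (2,8)@(5, 17): e=[45,-27,0] → ·  [on edge]
    (3,9)@(7, 19): e=[63,-45,0] → ·  [on edge]
    (4,10)@(9, 21): e=[81,-63,0] → ·  [on edge]
  covered (5 px):
    · · · · ·
    · · · · ·
    # · · · ·
    # · · · ·
    # · · · ·
    # · · · ·
    # · · · ·
    · · · · ·
    · · · · ·
    · · · · ·
    · · · · ·
    · · · · ·
T3:
  2·area = 16
  edge (8, 18)→(4, 6): d=(-4,-12) top-left  bias=+0
  edge (4, 6)→(4, 2): d=(0,-4) top-left  bias=+0
  edge (4, 2)→(8, 18): d=(4,16) right/bottom  bias=-1
    (1,1)@(3, 3): e=[0,-4,20] → ·  [on edge]
    (2,3)@(5, 7): e=[8,4,4] → #
    (3,3)@(7, 7): e=[32,12,-28] → ·
    (2,4)@(5, 9): e=[0,4,12] → #  [on edge]
    (3,4)@(7, 9): e=[24,12,-20] → ·
    (2,5)@(5, 11): e=[-8,4,20] → ·
    (3,7)@(7, 15): e=[0,12,4] → #  [on edge]
    (4,7)@(9, 15): e=[24,20,-28] → ·
    (3,8)@(7, 17): e=[-8,12,12] → ·
    (4,10)@(9, 21): e=[0,20,-4] → ·  [on edge]
  covered (3 px):
    · · · · ·
    · · · · ·
    · · · · ·
    · · # · ·
    · · # · ·
    · · · · ·
    · · · · ·
    · · · # ·
    · · · · ·
    · · · · ·
    · · · · ·
    · · · · ·

Z-buffer (winner per pixel, '.' = empty):
  . . . . .
  . . . . 0
  2 . . 0 0
  2 . 3 0 .
  2 . 3 0 .
  2 0 0 0 .
  2 0 0 0 .
  1 . . 3 .
  . . . . .
  . . . . .
  . . . . .
  . . . . .

Result: 3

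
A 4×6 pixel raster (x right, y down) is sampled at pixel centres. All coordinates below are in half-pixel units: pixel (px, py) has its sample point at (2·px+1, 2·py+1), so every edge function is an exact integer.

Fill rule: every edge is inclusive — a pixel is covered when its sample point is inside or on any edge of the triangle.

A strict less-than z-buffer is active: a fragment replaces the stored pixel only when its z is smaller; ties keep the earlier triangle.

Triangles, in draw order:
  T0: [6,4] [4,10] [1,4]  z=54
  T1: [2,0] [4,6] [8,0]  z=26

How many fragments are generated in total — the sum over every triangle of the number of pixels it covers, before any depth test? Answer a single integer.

T0:
  2·area = 30
  edge (6, 4)→(4, 10): d=(-2,6) inclusive
  edge (4, 10)→(1, 4): d=(-3,-6) inclusive
  edge (1, 4)→(6, 4): d=(5,0) inclusive
    (3,0)@(7, 1): e=[0,45,-15] → ·  [on edge]
    (1,2)@(3, 5): e=[16,9,5] → #
    (2,2)@(5, 5): e=[4,21,5] → #
    (3,2)@(7, 5): e=[-8,33,5] → ·
    (1,3)@(3, 7): e=[12,3,15] → #
    (2,3)@(5, 7): e=[0,15,15] → #  [on edge]
    (3,3)@(7, 7): e=[-12,27,15] → ·
    (1,4)@(3, 9): e=[8,-3,25] → ·
    (2,4)@(5, 9): e=[-4,9,25] → ·
  covered (4 px):
    · · · ·
    · · · ·
    · # # ·
    · # # ·
    · · · ·
    · · · ·
T1:
  2·area = 36  (B↔C swapped to make it positive)
  edge (2, 0)→(8, 0): d=(6,0) inclusive
  edge (8, 0)→(4, 6): d=(-4,6) inclusive
  edge (4, 6)→(2, 0): d=(-2,-6) inclusive
    (1,0)@(3, 1): e=[6,26,4] → #
    (2,0)@(5, 1): e=[6,14,16] → #
    (3,0)@(7, 1): e=[6,2,28] → #
    (1,1)@(3, 3): e=[18,18,0] → #  [on edge]
    (3,1)@(7, 3): e=[18,-6,24] → ·
    (1,2)@(3, 5): e=[30,10,-4] → ·
    (2,2)@(5, 5): e=[30,-2,8] → ·
    (2,4)@(5, 9): e=[54,-18,0] → ·  [on edge]
  covered (5 px):
    · # # #
    · # # ·
    · · · ·
    · · · ·
    · · · ·
    · · · ·

Final: 9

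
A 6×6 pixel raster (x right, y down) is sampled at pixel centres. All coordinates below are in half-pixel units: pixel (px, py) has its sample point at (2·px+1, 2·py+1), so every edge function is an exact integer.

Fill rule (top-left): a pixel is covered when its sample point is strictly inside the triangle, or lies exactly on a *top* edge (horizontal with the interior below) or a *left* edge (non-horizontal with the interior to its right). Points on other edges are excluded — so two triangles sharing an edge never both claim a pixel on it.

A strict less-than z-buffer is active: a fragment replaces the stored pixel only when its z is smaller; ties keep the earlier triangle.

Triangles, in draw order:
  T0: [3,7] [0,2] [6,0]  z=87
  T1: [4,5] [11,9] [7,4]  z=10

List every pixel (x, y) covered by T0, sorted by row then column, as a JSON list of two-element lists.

T0:
  2·area = 36
  edge (3, 7)→(0, 2): d=(-3,-5) top-left  bias=+0
  edge (0, 2)→(6, 0): d=(6,-2) top-left  bias=+0
  edge (6, 0)→(3, 7): d=(-3,7) right/bottom  bias=-1
    (1,0)@(3, 1): e=[18,0,18] → █  [on edge]
    (2,0)@(5, 1): e=[28,4,4] → █
    (3,0)@(7, 1): e=[38,8,-10] → ·
    (0,1)@(1, 3): e=[2,8,26] → █
    (2,1)@(5, 3): e=[22,16,-2] → ·
    (0,2)@(1, 5): e=[-4,20,20] → ·
    (1,2)@(3, 5): e=[6,24,6] → █
    (2,2)@(5, 5): e=[16,28,-8] → ·
    (1,3)@(3, 7): e=[0,36,0] → ·  [on edge]
  covered (5 px):
    · █ █ · · ·
    █ █ · · · ·
    · █ · · · ·
    · · · · · ·
    · · · · · ·
    · · · · · ·
T1:
  2·area = 19  (B↔C swapped to make it positive)
  edge (4, 5)→(7, 4): d=(3,-1) top-left  bias=+0
  edge (7, 4)→(11, 9): d=(4,5) right/bottom  bias=-1
  edge (11, 9)→(4, 5): d=(-7,-4) top-left  bias=+0
    (2,2)@(5, 5): e=[1,14,4] → █
    (3,2)@(7, 5): e=[3,4,12] → █
    (4,2)@(9, 5): e=[5,-6,20] → ·
    (2,3)@(5, 7): e=[7,22,-10] → ·
    (3,3)@(7, 7): e=[9,12,-2] → ·
    (4,3)@(9, 7): e=[11,2,6] → █
    (5,3)@(11, 7): e=[13,-8,14] → ·
    (4,4)@(9, 9): e=[17,10,-8] → ·
    (5,4)@(11, 9): e=[19,0,0] → ·  [on edge]
  covered (3 px):
    · · · · · ·
    · · · · · ·
    · · █ █ · ·
    · · · · █ ·
    · · · · · ·
    · · · · · ·

Final: [[1,0],[2,0],[0,1],[1,1],[1,2]]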